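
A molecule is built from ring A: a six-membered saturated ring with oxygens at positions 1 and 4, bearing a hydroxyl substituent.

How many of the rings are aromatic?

Ring A has only sp³ atoms, so it is not fully conjugated — not aromatic (1,4-dioxane).

0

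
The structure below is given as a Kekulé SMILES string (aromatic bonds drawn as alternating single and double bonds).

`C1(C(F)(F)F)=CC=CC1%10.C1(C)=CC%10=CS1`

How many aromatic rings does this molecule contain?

The SMILES encodes a five-membered carbon ring with two conjugated C=C double bonds and one sp³ carbon; a five-membered ring of four carbons and one sulfur, with two C=C double bonds.
The 5-membered ring has one sp³ carbon, so it is not fully conjugated — not aromatic (cyclopentadiene).
The 5-membered ring with one sulfur is planar and fully conjugated; 2 ring double bonds (4 π electrons) plus a heteroatom lone pair (2) give 6 π electrons. Since 6 = 4n+2 (n=1), it is aromatic (thiophene).
1 of the 2 rings is aromatic. Total: 1.

1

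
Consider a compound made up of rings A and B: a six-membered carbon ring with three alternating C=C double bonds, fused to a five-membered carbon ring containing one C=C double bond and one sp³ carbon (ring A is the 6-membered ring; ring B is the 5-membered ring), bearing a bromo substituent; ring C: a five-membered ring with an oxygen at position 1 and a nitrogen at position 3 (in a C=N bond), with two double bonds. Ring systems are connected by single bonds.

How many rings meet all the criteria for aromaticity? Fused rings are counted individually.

Ring A is fully conjugated (every ring atom contributes a p orbital); 3 ring double bonds give 6 π electrons. That satisfies 4n+2 with n=1, so ring A is aromatic (benzene ring).
Ring B has one sp³ carbon, so it is not fully conjugated — not aromatic (cyclopentene ring).
Ring C is planar and fully conjugated; 2 ring double bonds (4 π electrons) plus a heteroatom lone pair (2) give 6 π electrons. That satisfies 4n+2 with n=1, so ring C is aromatic (oxazole).
Aromatic: A, C. Total: 2.

2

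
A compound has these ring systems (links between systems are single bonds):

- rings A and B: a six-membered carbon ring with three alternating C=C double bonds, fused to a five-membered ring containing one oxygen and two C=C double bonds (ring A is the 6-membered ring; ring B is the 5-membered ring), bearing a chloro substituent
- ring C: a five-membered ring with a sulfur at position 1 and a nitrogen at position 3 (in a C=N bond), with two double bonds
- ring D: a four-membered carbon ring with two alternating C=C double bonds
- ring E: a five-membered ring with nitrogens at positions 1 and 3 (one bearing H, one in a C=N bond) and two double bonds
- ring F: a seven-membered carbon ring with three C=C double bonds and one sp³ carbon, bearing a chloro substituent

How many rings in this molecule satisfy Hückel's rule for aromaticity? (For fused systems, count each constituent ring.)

Rings A and B form a fused bicyclic system (with one oxygen) with 9 sp² atoms and 10 π electrons from ring double bonds plus a heteroatom lone pair. 10 = 4(2)+2, so the system is aromatic and both rings count as aromatic (benzofuran).
Ring C has a continuous p-orbital overlap around the ring; 2 ring double bonds (4 π electrons) plus a heteroatom lone pair (2) give 6 π electrons. Since 6 = 4n+2 (n=1), ring C is aromatic (thiazole).
Ring D has only sp² ring atoms; a planar conformation would have a fully conjugated π system of 4 electrons. But 4 = 4(1), which is 4n not 4n+2, so ring D is not aromatic (cyclobutadiene) — cyclobutadiene is antiaromatic and distorts to a rectangle.
Ring E is planar and fully conjugated; 2 ring double bonds (4 π electrons) plus a heteroatom lone pair (2) give 6 π electrons. That satisfies 4n+2 with n=1, so ring E is aromatic (imidazole).
Ring F has one sp³ carbon, so it is not fully conjugated — not aromatic (cycloheptatriene).
Aromatic: A, B, C, E. Total: 4.

4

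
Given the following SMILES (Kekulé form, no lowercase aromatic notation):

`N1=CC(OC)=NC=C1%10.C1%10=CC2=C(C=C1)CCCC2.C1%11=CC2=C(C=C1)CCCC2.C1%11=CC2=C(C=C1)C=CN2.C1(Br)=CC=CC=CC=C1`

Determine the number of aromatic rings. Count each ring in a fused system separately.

5

The SMILES encodes a six-membered ring with nitrogens at positions 1 and 4 and three alternating double bonds; a six-membered carbon ring with three alternating C=C double bonds, fused to a saturated six-membered carbon ring; a six-membered carbon ring with three alternating C=C double bonds, fused to a saturated six-membered carbon ring; a six-membered carbon ring with three alternating C=C double bonds, fused to a five-membered ring containing one N–H nitrogen and two C=C double bonds; an eight-membered carbon ring with four alternating C=C double bonds.
The 6-membered ring with two nitrogens (1,4) has a continuous p-orbital overlap around the ring; 3 ring double bonds give 6 π electrons. 6 = 4(1)+2, so it is aromatic (pyrazine).
The 6-membered ring is planar and fully conjugated; 3 ring double bonds give 6 π electrons. Since 6 = 4n+2 (n=1), it is aromatic (benzene ring).
The second 6-membered ring has four sp³ carbons, so it is not fully conjugated — not aromatic (cyclohexane ring).
The third 6-membered ring has a continuous p-orbital overlap around the ring; 3 ring double bonds give 6 π electrons. That satisfies 4n+2 with n=1, so it is aromatic (benzene ring).
The fourth 6-membered ring has four sp³ carbons, so it is not fully conjugated — not aromatic (cyclohexane ring).
The fused 6/5-membered bicyclic (with one N–H) is a single π system with 9 sp² atoms and 10 π electrons from ring double bonds plus a heteroatom lone pair. 10 = 4(2)+2, so the system is aromatic and both rings count as aromatic (indole).
The 8-membered ring has only sp² ring atoms; a planar conformation would have a fully conjugated π system of 8 electrons. But 8 = 4(2), which is 4n not 4n+2, so it is not aromatic (cyclooctatetraene) — cyclooctatetraene distorts into a non-planar tub to avoid antiaromaticity.
5 of the 8 rings are aromatic. Total: 5.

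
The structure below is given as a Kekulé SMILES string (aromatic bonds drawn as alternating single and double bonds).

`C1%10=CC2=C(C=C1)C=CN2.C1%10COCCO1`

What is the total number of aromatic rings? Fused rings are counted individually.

2

The SMILES encodes a six-membered carbon ring with three alternating C=C double bonds, fused to a five-membered ring containing one N–H nitrogen and two C=C double bonds; a six-membered saturated ring with oxygens at positions 1 and 4.
The fused 6/5-membered bicyclic (with one N–H) is a single π system with 9 sp² atoms and 10 π electrons from ring double bonds plus a heteroatom lone pair. 10 = 4(2)+2, so the system is aromatic and both rings count as aromatic (indole).
The 6-membered ring with two oxygens (1,4) has only sp³ atoms, so it is not fully conjugated — not aromatic (1,4-dioxane).
2 of the 3 rings are aromatic. Total: 2.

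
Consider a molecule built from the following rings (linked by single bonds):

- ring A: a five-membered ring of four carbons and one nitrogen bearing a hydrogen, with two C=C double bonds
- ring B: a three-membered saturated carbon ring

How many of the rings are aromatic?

1

Ring A has a continuous p-orbital overlap around the ring; 2 ring double bonds (4 π electrons) plus a heteroatom lone pair (2) give 6 π electrons. That satisfies 4n+2 with n=1, so ring A is aromatic (pyrrole).
Ring B has only sp³ atoms, so it is not fully conjugated — not aromatic (cyclopropane).
Aromatic: A. Total: 1.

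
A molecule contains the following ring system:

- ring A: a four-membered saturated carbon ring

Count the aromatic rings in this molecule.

0

Ring A has only sp³ atoms, so it is not fully conjugated — not aromatic (cyclobutane).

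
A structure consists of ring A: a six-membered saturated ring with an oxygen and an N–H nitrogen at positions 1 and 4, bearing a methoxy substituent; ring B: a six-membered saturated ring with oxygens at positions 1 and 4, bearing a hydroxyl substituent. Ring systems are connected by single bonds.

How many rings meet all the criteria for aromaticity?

0

Ring A has only sp³ atoms, so it is not fully conjugated — not aromatic (morpholine).
Ring B has only sp³ atoms, so it is not fully conjugated — not aromatic (1,4-dioxane).
No ring is aromatic. Total: 0.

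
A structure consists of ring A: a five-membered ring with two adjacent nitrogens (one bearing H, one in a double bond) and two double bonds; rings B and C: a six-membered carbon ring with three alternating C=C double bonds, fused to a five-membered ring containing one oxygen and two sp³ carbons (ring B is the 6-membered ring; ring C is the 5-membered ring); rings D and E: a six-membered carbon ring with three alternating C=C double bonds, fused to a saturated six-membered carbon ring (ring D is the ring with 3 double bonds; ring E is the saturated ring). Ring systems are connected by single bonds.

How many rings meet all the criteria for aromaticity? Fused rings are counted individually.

Ring A is planar and fully conjugated; 2 ring double bonds (4 π electrons) plus a heteroatom lone pair (2) give 6 π electrons. That satisfies 4n+2 with n=1, so ring A is aromatic (pyrazole).
Ring B is fully conjugated (every ring atom contributes a p orbital); 3 ring double bonds give 6 π electrons. That satisfies 4n+2 with n=1, so ring B is aromatic (benzene ring).
Ring C has two sp³ carbons, so it is not fully conjugated — not aromatic (oxolane ring).
Ring D is planar and fully conjugated; 3 ring double bonds give 6 π electrons. That satisfies 4n+2 with n=1, so ring D is aromatic (benzene ring).
Ring E has four sp³ carbons, so it is not fully conjugated — not aromatic (cyclohexane ring).
Aromatic: A, B, D. Total: 3.

3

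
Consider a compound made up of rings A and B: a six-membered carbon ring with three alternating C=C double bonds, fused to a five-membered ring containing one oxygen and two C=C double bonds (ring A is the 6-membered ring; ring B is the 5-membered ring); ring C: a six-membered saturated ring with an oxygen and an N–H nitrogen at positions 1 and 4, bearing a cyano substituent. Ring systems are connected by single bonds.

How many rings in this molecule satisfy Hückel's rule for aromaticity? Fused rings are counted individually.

Rings A and B form a fused bicyclic system (with one oxygen) with 9 sp² atoms and 10 π electrons from ring double bonds plus a heteroatom lone pair. 10 = 4(2)+2, so the system is aromatic and both rings count as aromatic (benzofuran).
Ring C has only sp³ atoms, so it is not fully conjugated — not aromatic (morpholine).
Aromatic: A, B. Total: 2.

2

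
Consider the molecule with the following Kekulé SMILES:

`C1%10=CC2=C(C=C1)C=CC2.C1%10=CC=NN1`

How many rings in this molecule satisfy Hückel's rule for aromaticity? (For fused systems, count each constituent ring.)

The SMILES encodes a six-membered carbon ring with three alternating C=C double bonds, fused to a five-membered carbon ring containing one C=C double bond and one sp³ carbon; a five-membered ring with two adjacent nitrogens (one bearing H, one in a double bond) and two double bonds.
The 6-membered ring is fully conjugated (every ring atom contributes a p orbital); 3 ring double bonds give 6 π electrons. 6 = 4(1)+2, so it is aromatic (benzene ring).
The 5-membered ring has one sp³ carbon, so it is not fully conjugated — not aromatic (cyclopentene ring).
The 5-membered ring with two adjacent nitrogens (one N–H, one =N–) has a continuous p-orbital overlap around the ring; 2 ring double bonds (4 π electrons) plus a heteroatom lone pair (2) give 6 π electrons. That satisfies 4n+2 with n=1, so it is aromatic (pyrazole).
2 of the 3 rings are aromatic. Total: 2.

2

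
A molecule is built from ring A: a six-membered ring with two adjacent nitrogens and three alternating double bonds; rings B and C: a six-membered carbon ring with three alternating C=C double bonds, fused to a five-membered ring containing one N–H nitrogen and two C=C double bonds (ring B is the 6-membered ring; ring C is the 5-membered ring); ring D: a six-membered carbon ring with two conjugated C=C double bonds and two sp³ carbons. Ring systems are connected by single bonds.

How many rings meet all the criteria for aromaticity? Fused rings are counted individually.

3

Ring A has a continuous p-orbital overlap around the ring; 3 ring double bonds give 6 π electrons. That satisfies 4n+2 with n=1, so ring A is aromatic (pyridazine).
Rings B and C form a fused bicyclic system (with one N–H) with 9 sp² atoms and 10 π electrons from ring double bonds plus a heteroatom lone pair. 10 = 4(2)+2, so the system is aromatic and both rings count as aromatic (indole).
Ring D has two sp³ carbons, so it is not fully conjugated — not aromatic (1,3-cyclohexadiene).
Aromatic: A, B, C. Total: 3.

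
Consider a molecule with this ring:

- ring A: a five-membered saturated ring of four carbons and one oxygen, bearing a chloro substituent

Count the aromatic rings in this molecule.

Ring A has only sp³ atoms, so it is not fully conjugated — not aromatic (tetrahydrofuran).

0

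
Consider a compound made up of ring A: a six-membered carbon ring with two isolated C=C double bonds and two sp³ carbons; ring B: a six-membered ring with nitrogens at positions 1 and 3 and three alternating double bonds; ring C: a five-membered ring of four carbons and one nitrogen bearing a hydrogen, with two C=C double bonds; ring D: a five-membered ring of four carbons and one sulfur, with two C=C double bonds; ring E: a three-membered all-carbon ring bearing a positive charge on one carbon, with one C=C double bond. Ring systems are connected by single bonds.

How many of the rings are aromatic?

4

Ring A has two sp³ carbons, so it is not fully conjugated — not aromatic (1,4-cyclohexadiene).
Ring B is planar and fully conjugated; 3 ring double bonds give 6 π electrons. 6 = 4(1)+2, so ring B is aromatic (pyrimidine).
Ring C is planar and fully conjugated; 2 ring double bonds (4 π electrons) plus a heteroatom lone pair (2) give 6 π electrons. Since 6 = 4n+2 (n=1), ring C is aromatic (pyrrole).
Ring D is fully conjugated (every ring atom contributes a p orbital); 2 ring double bonds (4 π electrons) plus a heteroatom lone pair (2) give 6 π electrons. That satisfies 4n+2 with n=1, so ring D is aromatic (thiophene).
Ring E is planar and fully conjugated; 1 ring double bond (2 π electrons) plus the carbocation's empty p orbital (0, but keeps the ring conjugated) give 2 π electrons. 2 = 4(0)+2, so ring E is aromatic (cyclopropenyl cation).
Aromatic: B, C, D, E. Total: 4.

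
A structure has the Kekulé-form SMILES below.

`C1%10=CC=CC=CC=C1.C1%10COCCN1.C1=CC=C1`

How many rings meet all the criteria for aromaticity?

0

The SMILES encodes an eight-membered carbon ring with four alternating C=C double bonds; a six-membered saturated ring with an oxygen and an N–H nitrogen at positions 1 and 4; a four-membered carbon ring with two alternating C=C double bonds.
The 8-membered ring has only sp² ring atoms; a planar conformation would have a fully conjugated π system of 8 electrons. But 8 = 4(2), which is 4n not 4n+2, so it is not aromatic (cyclooctatetraene) — cyclooctatetraene distorts into a non-planar tub to avoid antiaromaticity.
The 6-membered ring with one oxygen and one N–H (1,4) has only sp³ atoms, so it is not fully conjugated — not aromatic (morpholine).
The 4-membered ring has only sp² ring atoms; a planar conformation would have a fully conjugated π system of 4 electrons. But 4 = 4(1), which is 4n not 4n+2, so it is not aromatic (cyclobutadiene) — cyclobutadiene is antiaromatic and distorts to a rectangle.
None of the rings are aromatic. Total: 0.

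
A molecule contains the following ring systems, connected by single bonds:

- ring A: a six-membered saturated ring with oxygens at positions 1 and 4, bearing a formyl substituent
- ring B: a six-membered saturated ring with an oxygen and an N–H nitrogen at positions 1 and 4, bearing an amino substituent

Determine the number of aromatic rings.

Ring A has only sp³ atoms, so it is not fully conjugated — not aromatic (1,4-dioxane).
Ring B has only sp³ atoms, so it is not fully conjugated — not aromatic (morpholine).
No ring is aromatic. Total: 0.

0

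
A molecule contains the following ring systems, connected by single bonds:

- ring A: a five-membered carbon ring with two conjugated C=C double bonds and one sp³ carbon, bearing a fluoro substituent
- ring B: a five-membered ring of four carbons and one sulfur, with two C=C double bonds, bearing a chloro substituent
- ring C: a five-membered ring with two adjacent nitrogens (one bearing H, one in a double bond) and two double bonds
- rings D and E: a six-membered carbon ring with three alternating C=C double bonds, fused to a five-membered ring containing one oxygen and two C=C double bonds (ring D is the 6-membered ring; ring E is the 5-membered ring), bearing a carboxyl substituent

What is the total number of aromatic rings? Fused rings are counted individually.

Ring A has one sp³ carbon, so it is not fully conjugated — not aromatic (cyclopentadiene).
Ring B is fully conjugated (every ring atom contributes a p orbital); 2 ring double bonds (4 π electrons) plus a heteroatom lone pair (2) give 6 π electrons. That satisfies 4n+2 with n=1, so ring B is aromatic (thiophene).
Ring C has a continuous p-orbital overlap around the ring; 2 ring double bonds (4 π electrons) plus a heteroatom lone pair (2) give 6 π electrons. Since 6 = 4n+2 (n=1), ring C is aromatic (pyrazole).
Rings D and E form a fused bicyclic system (with one oxygen) with 9 sp² atoms and 10 π electrons from ring double bonds plus a heteroatom lone pair. 10 = 4(2)+2, so the system is aromatic and both rings count as aromatic (benzofuran).
Aromatic: B, C, D, E. Total: 4.

4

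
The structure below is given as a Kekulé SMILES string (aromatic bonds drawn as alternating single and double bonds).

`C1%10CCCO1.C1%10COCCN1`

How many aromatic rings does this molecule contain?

The SMILES encodes a five-membered saturated ring of four carbons and one oxygen; a six-membered saturated ring with an oxygen and an N–H nitrogen at positions 1 and 4.
The 5-membered ring with one oxygen has only sp³ atoms, so it is not fully conjugated — not aromatic (tetrahydrofuran).
The 6-membered ring with one oxygen and one N–H (1,4) has only sp³ atoms, so it is not fully conjugated — not aromatic (morpholine).
None of the rings are aromatic. Total: 0.

0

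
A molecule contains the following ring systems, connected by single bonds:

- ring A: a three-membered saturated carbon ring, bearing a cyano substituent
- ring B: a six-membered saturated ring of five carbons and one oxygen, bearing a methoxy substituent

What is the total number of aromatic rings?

0

Ring A has only sp³ atoms, so it is not fully conjugated — not aromatic (cyclopropane).
Ring B has only sp³ atoms, so it is not fully conjugated — not aromatic (tetrahydropyran).
No ring is aromatic. Total: 0.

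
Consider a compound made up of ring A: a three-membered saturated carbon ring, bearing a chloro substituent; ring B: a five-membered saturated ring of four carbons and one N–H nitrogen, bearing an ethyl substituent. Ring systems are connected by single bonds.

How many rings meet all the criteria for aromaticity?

0

Ring A has only sp³ atoms, so it is not fully conjugated — not aromatic (cyclopropane).
Ring B has only sp³ atoms, so it is not fully conjugated — not aromatic (pyrrolidine).
No ring is aromatic. Total: 0.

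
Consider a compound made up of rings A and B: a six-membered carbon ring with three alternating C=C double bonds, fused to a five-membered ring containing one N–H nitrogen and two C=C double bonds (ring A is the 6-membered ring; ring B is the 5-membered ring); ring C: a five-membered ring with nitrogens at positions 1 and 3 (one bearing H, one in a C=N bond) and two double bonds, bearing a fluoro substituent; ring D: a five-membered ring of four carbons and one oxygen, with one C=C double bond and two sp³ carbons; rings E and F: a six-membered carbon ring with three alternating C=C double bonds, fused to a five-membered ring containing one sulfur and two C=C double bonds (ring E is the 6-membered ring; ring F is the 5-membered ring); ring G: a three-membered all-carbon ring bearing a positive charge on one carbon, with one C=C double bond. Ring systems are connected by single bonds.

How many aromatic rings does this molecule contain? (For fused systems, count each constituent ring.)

6

Rings A and B form a fused bicyclic system (with one N–H) with 9 sp² atoms and 10 π electrons from ring double bonds plus a heteroatom lone pair. 10 = 4(2)+2, so the system is aromatic and both rings count as aromatic (indole).
Ring C has a continuous p-orbital overlap around the ring; 2 ring double bonds (4 π electrons) plus a heteroatom lone pair (2) give 6 π electrons. That satisfies 4n+2 with n=1, so ring C is aromatic (imidazole).
Ring D has two sp³ carbons, so it is not fully conjugated — not aromatic (2,3-dihydrofuran).
Rings E and F form a fused bicyclic system (with one sulfur) with 9 sp² atoms and 10 π electrons from ring double bonds plus a heteroatom lone pair. 10 = 4(2)+2, so the system is aromatic and both rings count as aromatic (benzothiophene).
Ring G is planar and fully conjugated; 1 ring double bond (2 π electrons) plus the carbocation's empty p orbital (0, but keeps the ring conjugated) give 2 π electrons. That satisfies 4n+2 with n=0, so ring G is aromatic (cyclopropenyl cation).
Aromatic: A, B, C, E, F, G. Total: 6.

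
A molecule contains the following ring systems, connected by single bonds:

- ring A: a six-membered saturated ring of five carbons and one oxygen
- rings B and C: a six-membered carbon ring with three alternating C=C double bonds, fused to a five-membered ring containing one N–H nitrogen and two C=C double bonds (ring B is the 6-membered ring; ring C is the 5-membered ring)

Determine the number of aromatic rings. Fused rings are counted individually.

Ring A has only sp³ atoms, so it is not fully conjugated — not aromatic (tetrahydropyran).
Rings B and C form a fused bicyclic system (with one N–H) with 9 sp² atoms and 10 π electrons from ring double bonds plus a heteroatom lone pair. 10 = 4(2)+2, so the system is aromatic and both rings count as aromatic (indole).
Aromatic: B, C. Total: 2.

2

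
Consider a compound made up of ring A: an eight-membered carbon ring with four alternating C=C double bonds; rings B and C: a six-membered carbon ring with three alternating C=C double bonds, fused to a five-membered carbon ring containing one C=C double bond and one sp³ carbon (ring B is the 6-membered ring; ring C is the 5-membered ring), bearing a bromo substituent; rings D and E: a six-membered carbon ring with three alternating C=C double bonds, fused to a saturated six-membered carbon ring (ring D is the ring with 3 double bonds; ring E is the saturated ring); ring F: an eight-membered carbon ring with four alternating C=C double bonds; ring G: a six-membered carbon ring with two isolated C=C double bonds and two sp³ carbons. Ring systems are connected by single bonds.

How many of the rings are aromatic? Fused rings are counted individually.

Ring A has only sp² ring atoms; a planar conformation would have a fully conjugated π system of 8 electrons. But 8 = 4(2), which is 4n not 4n+2, so ring A is not aromatic (cyclooctatetraene) — cyclooctatetraene distorts into a non-planar tub to avoid antiaromaticity.
Ring B is fully conjugated (every ring atom contributes a p orbital); 3 ring double bonds give 6 π electrons. 6 = 4(1)+2, so ring B is aromatic (benzene ring).
Ring C has one sp³ carbon, so it is not fully conjugated — not aromatic (cyclopentene ring).
Ring D is planar and fully conjugated; 3 ring double bonds give 6 π electrons. Since 6 = 4n+2 (n=1), ring D is aromatic (benzene ring).
Ring E has four sp³ carbons, so it is not fully conjugated — not aromatic (cyclohexane ring).
Ring F has only sp² ring atoms; a planar conformation would have a fully conjugated π system of 8 electrons. But 8 = 4(2), which is 4n not 4n+2, so ring F is not aromatic (cyclooctatetraene) — cyclooctatetraene distorts into a non-planar tub to avoid antiaromaticity.
Ring G has two sp³ carbons, so it is not fully conjugated — not aromatic (1,4-cyclohexadiene).
Aromatic: B, D. Total: 2.

2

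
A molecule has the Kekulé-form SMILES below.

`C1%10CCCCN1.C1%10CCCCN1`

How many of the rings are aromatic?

0

The SMILES encodes a six-membered saturated ring of five carbons and one N–H nitrogen; a six-membered saturated ring of five carbons and one N–H nitrogen.
The 6-membered ring with one N–H has only sp³ atoms, so it is not fully conjugated — not aromatic (piperidine).
The second 6-membered ring with one N–H has only sp³ atoms, so it is not fully conjugated — not aromatic (piperidine).
None of the rings are aromatic. Total: 0.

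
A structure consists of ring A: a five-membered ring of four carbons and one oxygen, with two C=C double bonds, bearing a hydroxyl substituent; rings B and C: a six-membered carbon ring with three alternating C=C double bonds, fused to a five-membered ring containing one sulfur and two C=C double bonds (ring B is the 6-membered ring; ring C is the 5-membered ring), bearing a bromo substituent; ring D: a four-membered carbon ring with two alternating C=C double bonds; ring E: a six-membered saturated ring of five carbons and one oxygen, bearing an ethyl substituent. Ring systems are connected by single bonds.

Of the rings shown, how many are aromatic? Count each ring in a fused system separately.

3

Ring A is fully conjugated (every ring atom contributes a p orbital); 2 ring double bonds (4 π electrons) plus a heteroatom lone pair (2) give 6 π electrons. That satisfies 4n+2 with n=1, so ring A is aromatic (furan).
Rings B and C form a fused bicyclic system (with one sulfur) with 9 sp² atoms and 10 π electrons from ring double bonds plus a heteroatom lone pair. 10 = 4(2)+2, so the system is aromatic and both rings count as aromatic (benzothiophene).
Ring D has only sp² ring atoms; a planar conformation would have a fully conjugated π system of 4 electrons. But 4 = 4(1), which is 4n not 4n+2, so ring D is not aromatic (cyclobutadiene) — cyclobutadiene is antiaromatic and distorts to a rectangle.
Ring E has only sp³ atoms, so it is not fully conjugated — not aromatic (tetrahydropyran).
Aromatic: A, B, C. Total: 3.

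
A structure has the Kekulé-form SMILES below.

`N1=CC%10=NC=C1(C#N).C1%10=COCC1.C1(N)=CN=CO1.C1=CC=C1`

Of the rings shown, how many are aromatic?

2

The SMILES encodes a six-membered ring with nitrogens at positions 1 and 4 and three alternating double bonds; a five-membered ring of four carbons and one oxygen, with one C=C double bond and two sp³ carbons; a five-membered ring with an oxygen at position 1 and a nitrogen at position 3 (in a C=N bond), with two double bonds; a four-membered carbon ring with two alternating C=C double bonds.
The 6-membered ring with two nitrogens (1,4) is fully conjugated (every ring atom contributes a p orbital); 3 ring double bonds give 6 π electrons. 6 = 4(1)+2, so it is aromatic (pyrazine).
The 5-membered ring with one oxygen has two sp³ carbons, so it is not fully conjugated — not aromatic (2,3-dihydrofuran).
The 5-membered ring with one oxygen and one =N– is fully conjugated (every ring atom contributes a p orbital); 2 ring double bonds (4 π electrons) plus a heteroatom lone pair (2) give 6 π electrons. That satisfies 4n+2 with n=1, so it is aromatic (oxazole).
The 4-membered ring has only sp² ring atoms; a planar conformation would have a fully conjugated π system of 4 electrons. But 4 = 4(1), which is 4n not 4n+2, so it is not aromatic (cyclobutadiene) — cyclobutadiene is antiaromatic and distorts to a rectangle.
2 of the 4 rings are aromatic. Total: 2.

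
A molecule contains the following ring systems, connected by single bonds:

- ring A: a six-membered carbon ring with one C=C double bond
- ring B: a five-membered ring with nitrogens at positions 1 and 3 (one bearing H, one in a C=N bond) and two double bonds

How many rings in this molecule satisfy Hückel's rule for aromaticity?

Ring A has four sp³ carbons, so it is not fully conjugated — not aromatic (cyclohexene).
Ring B is planar and fully conjugated; 2 ring double bonds (4 π electrons) plus a heteroatom lone pair (2) give 6 π electrons. That satisfies 4n+2 with n=1, so ring B is aromatic (imidazole).
Aromatic: B. Total: 1.

1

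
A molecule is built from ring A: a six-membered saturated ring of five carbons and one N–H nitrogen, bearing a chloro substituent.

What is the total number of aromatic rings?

0

Ring A has only sp³ atoms, so it is not fully conjugated — not aromatic (piperidine).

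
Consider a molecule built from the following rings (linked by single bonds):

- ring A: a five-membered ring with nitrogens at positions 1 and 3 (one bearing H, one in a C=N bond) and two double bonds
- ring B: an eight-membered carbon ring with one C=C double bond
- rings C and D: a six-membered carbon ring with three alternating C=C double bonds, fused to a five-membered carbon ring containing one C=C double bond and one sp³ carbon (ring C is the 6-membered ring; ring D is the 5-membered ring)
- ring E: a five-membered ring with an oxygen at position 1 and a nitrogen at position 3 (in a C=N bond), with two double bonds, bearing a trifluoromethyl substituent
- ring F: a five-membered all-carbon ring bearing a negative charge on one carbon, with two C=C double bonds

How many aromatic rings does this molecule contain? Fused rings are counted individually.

4

Ring A is planar and fully conjugated; 2 ring double bonds (4 π electrons) plus a heteroatom lone pair (2) give 6 π electrons. That satisfies 4n+2 with n=1, so ring A is aromatic (imidazole).
Ring B has six sp³ carbons, so it is not fully conjugated — not aromatic (cyclooctene).
Ring C is planar and fully conjugated; 3 ring double bonds give 6 π electrons. Since 6 = 4n+2 (n=1), ring C is aromatic (benzene ring).
Ring D has one sp³ carbon, so it is not fully conjugated — not aromatic (cyclopentene ring).
Ring E is fully conjugated (every ring atom contributes a p orbital); 2 ring double bonds (4 π electrons) plus a heteroatom lone pair (2) give 6 π electrons. Since 6 = 4n+2 (n=1), ring E is aromatic (oxazole).
Ring F is fully conjugated (every ring atom contributes a p orbital); 2 ring double bonds (4 π electrons) plus the carbanion lone pair (2) give 6 π electrons. That satisfies 4n+2 with n=1, so ring F is aromatic (cyclopentadienyl anion).
Aromatic: A, C, E, F. Total: 4.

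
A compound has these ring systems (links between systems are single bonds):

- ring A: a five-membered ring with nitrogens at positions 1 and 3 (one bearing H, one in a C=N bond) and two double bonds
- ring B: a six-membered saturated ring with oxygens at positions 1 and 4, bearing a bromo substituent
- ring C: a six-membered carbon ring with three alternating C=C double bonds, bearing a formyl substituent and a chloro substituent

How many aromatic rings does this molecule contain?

Ring A is fully conjugated (every ring atom contributes a p orbital); 2 ring double bonds (4 π electrons) plus a heteroatom lone pair (2) give 6 π electrons. That satisfies 4n+2 with n=1, so ring A is aromatic (imidazole).
Ring B has only sp³ atoms, so it is not fully conjugated — not aromatic (1,4-dioxane).
Ring C is fully conjugated (every ring atom contributes a p orbital); 3 ring double bonds give 6 π electrons. Since 6 = 4n+2 (n=1), ring C is aromatic (benzene).
Aromatic: A, C. Total: 2.

2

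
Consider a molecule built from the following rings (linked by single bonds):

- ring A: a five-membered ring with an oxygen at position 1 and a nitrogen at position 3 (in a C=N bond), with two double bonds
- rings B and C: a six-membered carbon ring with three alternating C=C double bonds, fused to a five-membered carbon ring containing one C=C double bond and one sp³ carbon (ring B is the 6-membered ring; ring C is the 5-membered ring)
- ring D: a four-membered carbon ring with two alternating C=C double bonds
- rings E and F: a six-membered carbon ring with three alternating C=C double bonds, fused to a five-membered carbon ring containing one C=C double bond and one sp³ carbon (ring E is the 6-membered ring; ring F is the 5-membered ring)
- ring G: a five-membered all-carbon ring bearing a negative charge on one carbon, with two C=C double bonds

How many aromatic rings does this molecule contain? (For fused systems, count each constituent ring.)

4

Ring A is planar and fully conjugated; 2 ring double bonds (4 π electrons) plus a heteroatom lone pair (2) give 6 π electrons. That satisfies 4n+2 with n=1, so ring A is aromatic (oxazole).
Ring B is planar and fully conjugated; 3 ring double bonds give 6 π electrons. Since 6 = 4n+2 (n=1), ring B is aromatic (benzene ring).
Ring C has one sp³ carbon, so it is not fully conjugated — not aromatic (cyclopentene ring).
Ring D has only sp² ring atoms; a planar conformation would have a fully conjugated π system of 4 electrons. But 4 = 4(1), which is 4n not 4n+2, so ring D is not aromatic (cyclobutadiene) — cyclobutadiene is antiaromatic and distorts to a rectangle.
Ring E is planar and fully conjugated; 3 ring double bonds give 6 π electrons. 6 = 4(1)+2, so ring E is aromatic (benzene ring).
Ring F has one sp³ carbon, so it is not fully conjugated — not aromatic (cyclopentene ring).
Ring G is fully conjugated (every ring atom contributes a p orbital); 2 ring double bonds (4 π electrons) plus the carbanion lone pair (2) give 6 π electrons. That satisfies 4n+2 with n=1, so ring G is aromatic (cyclopentadienyl anion).
Aromatic: A, B, E, G. Total: 4.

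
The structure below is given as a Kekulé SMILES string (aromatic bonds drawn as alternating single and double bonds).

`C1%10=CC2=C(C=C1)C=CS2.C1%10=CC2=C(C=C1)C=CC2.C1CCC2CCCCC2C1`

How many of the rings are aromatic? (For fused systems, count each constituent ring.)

The SMILES encodes a six-membered carbon ring with three alternating C=C double bonds, fused to a five-membered ring containing one sulfur and two C=C double bonds; a six-membered carbon ring with three alternating C=C double bonds, fused to a five-membered carbon ring containing one C=C double bond and one sp³ carbon; two fused six-membered saturated carbon rings.
The fused 6/5-membered bicyclic (with one sulfur) is a single π system with 9 sp² atoms and 10 π electrons from ring double bonds plus a heteroatom lone pair. 10 = 4(2)+2, so the system is aromatic and both rings count as aromatic (benzothiophene).
The 6-membered ring has a continuous p-orbital overlap around the ring; 3 ring double bonds give 6 π electrons. 6 = 4(1)+2, so it is aromatic (benzene ring).
The 5-membered ring has one sp³ carbon, so it is not fully conjugated — not aromatic (cyclopentene ring).
The second 6-membered ring has only sp³ atoms, so it is not fully conjugated — not aromatic (cyclohexane ring).
The third 6-membered ring has only sp³ atoms, so it is not fully conjugated — not aromatic (cyclohexane ring).
3 of the 6 rings are aromatic. Total: 3.

3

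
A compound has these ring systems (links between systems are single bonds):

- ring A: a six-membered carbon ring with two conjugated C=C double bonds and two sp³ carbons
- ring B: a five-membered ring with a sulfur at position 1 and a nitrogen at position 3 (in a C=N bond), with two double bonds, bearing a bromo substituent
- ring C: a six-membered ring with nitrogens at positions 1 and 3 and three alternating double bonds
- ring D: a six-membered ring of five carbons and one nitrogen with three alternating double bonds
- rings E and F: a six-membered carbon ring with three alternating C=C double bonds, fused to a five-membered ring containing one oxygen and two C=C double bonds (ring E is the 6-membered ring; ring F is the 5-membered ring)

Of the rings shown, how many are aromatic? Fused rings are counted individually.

5

Ring A has two sp³ carbons, so it is not fully conjugated — not aromatic (1,3-cyclohexadiene).
Ring B is planar and fully conjugated; 2 ring double bonds (4 π electrons) plus a heteroatom lone pair (2) give 6 π electrons. Since 6 = 4n+2 (n=1), ring B is aromatic (thiazole).
Ring C is fully conjugated (every ring atom contributes a p orbital); 3 ring double bonds give 6 π electrons. Since 6 = 4n+2 (n=1), ring C is aromatic (pyrimidine).
Ring D has a continuous p-orbital overlap around the ring; 3 ring double bonds give 6 π electrons. Since 6 = 4n+2 (n=1), ring D is aromatic (pyridine).
Rings E and F form a fused bicyclic system (with one oxygen) with 9 sp² atoms and 10 π electrons from ring double bonds plus a heteroatom lone pair. 10 = 4(2)+2, so the system is aromatic and both rings count as aromatic (benzofuran).
Aromatic: B, C, D, E, F. Total: 5.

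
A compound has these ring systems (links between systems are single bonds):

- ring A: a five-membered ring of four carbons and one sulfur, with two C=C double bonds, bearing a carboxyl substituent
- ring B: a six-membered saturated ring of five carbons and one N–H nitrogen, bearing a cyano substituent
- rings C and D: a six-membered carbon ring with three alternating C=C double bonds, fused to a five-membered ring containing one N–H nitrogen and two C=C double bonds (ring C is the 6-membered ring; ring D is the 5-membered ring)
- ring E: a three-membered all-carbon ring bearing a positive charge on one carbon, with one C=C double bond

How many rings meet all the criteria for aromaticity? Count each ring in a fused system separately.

4

Ring A is fully conjugated (every ring atom contributes a p orbital); 2 ring double bonds (4 π electrons) plus a heteroatom lone pair (2) give 6 π electrons. Since 6 = 4n+2 (n=1), ring A is aromatic (thiophene).
Ring B has only sp³ atoms, so it is not fully conjugated — not aromatic (piperidine).
Rings C and D form a fused bicyclic system (with one N–H) with 9 sp² atoms and 10 π electrons from ring double bonds plus a heteroatom lone pair. 10 = 4(2)+2, so the system is aromatic and both rings count as aromatic (indole).
Ring E is planar and fully conjugated; 1 ring double bond (2 π electrons) plus the carbocation's empty p orbital (0, but keeps the ring conjugated) give 2 π electrons. 2 = 4(0)+2, so ring E is aromatic (cyclopropenyl cation).
Aromatic: A, C, D, E. Total: 4.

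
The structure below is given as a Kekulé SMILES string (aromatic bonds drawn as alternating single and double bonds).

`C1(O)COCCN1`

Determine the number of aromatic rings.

0

The SMILES encodes a six-membered saturated ring with an oxygen and an N–H nitrogen at positions 1 and 4.
The 6-membered ring with one oxygen and one N–H (1,4) has only sp³ atoms, so it is not fully conjugated — not aromatic (morpholine).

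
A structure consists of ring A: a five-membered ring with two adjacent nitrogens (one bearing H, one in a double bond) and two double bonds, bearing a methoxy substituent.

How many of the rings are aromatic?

1

Ring A is fully conjugated (every ring atom contributes a p orbital); 2 ring double bonds (4 π electrons) plus a heteroatom lone pair (2) give 6 π electrons. That satisfies 4n+2 with n=1, so ring A is aromatic (pyrazole).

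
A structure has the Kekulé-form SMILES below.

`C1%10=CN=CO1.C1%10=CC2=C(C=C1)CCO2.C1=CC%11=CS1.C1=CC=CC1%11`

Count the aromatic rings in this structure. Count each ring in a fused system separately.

The SMILES encodes a five-membered ring with an oxygen at position 1 and a nitrogen at position 3 (in a C=N bond), with two double bonds; a six-membered carbon ring with three alternating C=C double bonds, fused to a five-membered ring containing one oxygen and two sp³ carbons; a five-membered ring of four carbons and one sulfur, with two C=C double bonds; a five-membered carbon ring with two conjugated C=C double bonds and one sp³ carbon.
The 5-membered ring with one oxygen and one =N– has a continuous p-orbital overlap around the ring; 2 ring double bonds (4 π electrons) plus a heteroatom lone pair (2) give 6 π electrons. That satisfies 4n+2 with n=1, so it is aromatic (oxazole).
The 6-membered ring is fully conjugated (every ring atom contributes a p orbital); 3 ring double bonds give 6 π electrons. That satisfies 4n+2 with n=1, so it is aromatic (benzene ring).
The 5-membered ring with one oxygen has two sp³ carbons, so it is not fully conjugated — not aromatic (oxolane ring).
The 5-membered ring with one sulfur is planar and fully conjugated; 2 ring double bonds (4 π electrons) plus a heteroatom lone pair (2) give 6 π electrons. That satisfies 4n+2 with n=1, so it is aromatic (thiophene).
The 5-membered ring has one sp³ carbon, so it is not fully conjugated — not aromatic (cyclopentadiene).
3 of the 5 rings are aromatic. Total: 3.

3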